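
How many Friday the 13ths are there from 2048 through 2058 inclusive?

Friday-the-13ths by year:
2048: Mar, Nov
2049: Aug
2050: May
2051: Jan, Oct
2052: Sep, Dec
2053: Jun
2054: Feb, Mar, Nov
2055: Aug
2056: Oct
2057: Apr, Jul
2058: Sep, Dec

18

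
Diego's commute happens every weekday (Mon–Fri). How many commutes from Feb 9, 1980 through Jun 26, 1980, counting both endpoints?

99

Feb 9, 1980 is a Saturday.
The range spans 139 days (inclusive of both endpoints).
139 = 7 × 19 + 6, so there are 19 full weeks plus 6 extra days.
Each full week contributes 5 weekdays (Mon–Fri): 19 × 5 = 95.
The 6 extra days are Saturday, Sunday, Monday, Tuesday, Wednesday, Thursday — 4 of them qualify.
Total: 95 + 4 = 99.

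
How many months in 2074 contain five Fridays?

A month has five Fridays exactly when Friday falls within its first (length − 28) days.
Jan: 31 days, starts Mon → 5 of Mon, Tue, Wed
Feb: 28 days, starts Thu → 5 of (none)
Mar: 31 days, starts Thu → 5 of Thu, Fri, Sat ✓
Apr: 30 days, starts Sun → 5 of Sun, Mon
May: 31 days, starts Tue → 5 of Tue, Wed, Thu
Jun: 30 days, starts Fri → 5 of Fri, Sat ✓
Jul: 31 days, starts Sun → 5 of Sun, Mon, Tue
Aug: 31 days, starts Wed → 5 of Wed, Thu, Fri ✓
Sep: 30 days, starts Sat → 5 of Sat, Sun
Oct: 31 days, starts Mon → 5 of Mon, Tue, Wed
Nov: 30 days, starts Thu → 5 of Thu, Fri ✓
Dec: 31 days, starts Sat → 5 of Sat, Sun, Mon
Months with five Fridays: Mar, Jun, Aug, Nov.

4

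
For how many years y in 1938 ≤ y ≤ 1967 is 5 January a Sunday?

4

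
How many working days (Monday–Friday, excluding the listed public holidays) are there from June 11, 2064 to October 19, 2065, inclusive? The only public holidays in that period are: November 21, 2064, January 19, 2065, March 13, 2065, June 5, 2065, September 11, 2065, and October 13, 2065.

June 11, 2064 is a Wednesday.
The range spans 496 days (inclusive of both endpoints).
496 = 7 × 70 + 6, so there are 70 full weeks plus 6 extra days.
Each full week contributes 5 weekdays (Mon–Fri): 70 × 5 = 350.
The 6 extra days are Wednesday, Thursday, Friday, Saturday, Sunday, Monday — 4 of them qualify.
Total: 350 + 4 = 354.
Holidays: November 21, 2064 (Fri); January 19, 2065 (Mon); March 13, 2065 (Fri); June 5, 2065 (Fri); September 11, 2065 (Fri); October 13, 2065 (Tue).
All 6 holidays fall on weekdays, so subtract 6.
Business days: 354 − 6 = 348.

348 working days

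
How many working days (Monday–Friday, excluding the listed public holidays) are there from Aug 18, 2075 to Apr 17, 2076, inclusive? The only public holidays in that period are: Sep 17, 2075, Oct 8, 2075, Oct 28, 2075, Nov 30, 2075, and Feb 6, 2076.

171 working days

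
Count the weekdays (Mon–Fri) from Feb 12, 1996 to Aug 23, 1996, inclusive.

140 weekdays

Feb 12, 1996 is a Monday.
The range spans 194 days (inclusive of both endpoints).
194 = 7 × 27 + 5, so there are 27 full weeks plus 5 extra days.
Each full week contributes 5 weekdays (Mon–Fri): 27 × 5 = 135.
The 5 extra days are Mon, Tue, Wed, Thu, Fri — 5 of them qualify.
Total: 135 + 5 = 140.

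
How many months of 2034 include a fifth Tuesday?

4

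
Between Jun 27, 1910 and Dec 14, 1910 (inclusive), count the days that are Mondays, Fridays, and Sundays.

Jun 27, 1910 is a Monday.
That's 171 days from start to end, counting both.
171 = 7 × 24 + 3, so there are 24 full weeks plus 3 extra days.
Each full week contributes 3 days from the set (Mon, Fri, Sun): 24 × 3 = 72.
The 3 extra days are Mon, Tue, Wed — 1 of them qualifies.
Total: 72 + 1 = 73.

73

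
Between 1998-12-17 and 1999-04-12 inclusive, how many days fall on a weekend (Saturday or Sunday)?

34

1998-12-17 is a Thursday.
That's 117 days from start to end, counting both.
117 = 7 × 16 + 5, so there are 16 full weeks plus 5 extra days.
Each full week contributes 2 weekend days (Sat, Sun): 16 × 2 = 32.
The 5 extra days are Thu, Fri, Sat, Sun, Mon — 2 of them qualify.
Total: 32 + 2 = 34.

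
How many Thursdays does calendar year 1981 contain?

53

1 January 1981 is a Thursday.
The range spans 365 days (inclusive of both endpoints).
365 = 7 × 52 + 1, so there are 52 full weeks plus 1 extra day.
Each full week contributes one Thursday: 52 so far.
The 1 extra day is Thu — 1 of them qualifies.
Total: 52 + 1 = 53.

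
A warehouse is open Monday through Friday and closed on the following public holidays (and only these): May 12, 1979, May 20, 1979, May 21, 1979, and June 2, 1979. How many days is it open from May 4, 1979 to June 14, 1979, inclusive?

29 business days

May 4, 1979 is a Friday.
From May 4, 1979 to June 14, 1979 is 42 days inclusive.
42 = 7 × 6, so the span is exactly 6 full weeks.
Each full week contributes 5 weekdays (Mon–Fri): 6 × 5 = 30.
Holidays: May 12, 1979 (Sat); May 20, 1979 (Sun); May 21, 1979 (Mon); June 2, 1979 (Sat).
1 of the 4 holidays fall on weekdays; the rest are weekends and were already excluded.
Business days: 30 − 1 = 29.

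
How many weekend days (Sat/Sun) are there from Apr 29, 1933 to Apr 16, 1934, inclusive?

Apr 29, 1933 is a Saturday.
The range spans 353 days (inclusive of both endpoints).
353 = 7 × 50 + 3, so there are 50 full weeks plus 3 extra days.
Each full week contributes 2 weekend days (Sat, Sun): 50 × 2 = 100.
The 3 extra days are Saturday, Sunday, Monday — 2 of them qualify.
Total: 100 + 2 = 102.

102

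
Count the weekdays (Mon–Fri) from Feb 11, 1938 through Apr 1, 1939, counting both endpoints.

296

Feb 11, 1938 is a Friday.
From Feb 11, 1938 to Apr 1, 1939 is 415 days inclusive.
415 = 7 × 59 + 2, so there are 59 full weeks plus 2 extra days.
Each full week contributes 5 weekdays (Mon–Fri): 59 × 5 = 295.
The 2 extra days are Fri, Sat — 1 of them qualifies.
Total: 295 + 1 = 296.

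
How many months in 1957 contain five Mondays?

4

A month has five Mondays exactly when Monday falls within its first (length − 28) days.
Jan: 31 days, starts Tue → 5 of Tue, Wed, Thu
Feb: 28 days, starts Fri → 5 of (none)
Mar: 31 days, starts Fri → 5 of Fri, Sat, Sun
Apr: 30 days, starts Mon → 5 of Mon, Tue ✓
May: 31 days, starts Wed → 5 of Wed, Thu, Fri
Jun: 30 days, starts Sat → 5 of Sat, Sun
Jul: 31 days, starts Mon → 5 of Mon, Tue, Wed ✓
Aug: 31 days, starts Thu → 5 of Thu, Fri, Sat
Sep: 30 days, starts Sun → 5 of Sun, Mon ✓
Oct: 31 days, starts Tue → 5 of Tue, Wed, Thu
Nov: 30 days, starts Fri → 5 of Fri, Sat
Dec: 31 days, starts Sun → 5 of Sun, Mon, Tue ✓
Months with five Mondays: Apr, Jul, Sep, Dec.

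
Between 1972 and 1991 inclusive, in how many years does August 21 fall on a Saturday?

2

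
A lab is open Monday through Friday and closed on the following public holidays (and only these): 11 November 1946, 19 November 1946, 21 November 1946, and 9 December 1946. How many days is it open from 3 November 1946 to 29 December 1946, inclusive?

3 November 1946 is a Sunday.
That's 57 days from start to end, counting both.
57 = 7 × 8 + 1, so there are 8 full weeks plus 1 extra day.
Each full week contributes 5 weekdays (Mon–Fri): 8 × 5 = 40.
The 1 extra day is Sun — none qualify.
Total: 40 + 0 = 40.
Holidays: 11 November 1946 (Mon); 19 November 1946 (Tue); 21 November 1946 (Thu); 9 December 1946 (Mon).
All 4 holidays fall on weekdays, so subtract 4.
Business days: 40 − 4 = 36.

36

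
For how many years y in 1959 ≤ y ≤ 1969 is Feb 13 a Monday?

Day of week of February 13 in each year:
1959: Fri, 1960: Sat, 1961: Mon ✓, 1962: Tue, 1963: Wed, 1964: Thu, 1965: Sat, 1966: Sun, 1967: Mon ✓, 1968: Tue, 1969: Thu
Mondays: 1961, 1967.

2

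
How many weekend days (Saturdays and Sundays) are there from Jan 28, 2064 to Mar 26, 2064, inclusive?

Jan 28, 2064 is a Monday.
That's 59 days from start to end, counting both.
59 = 7 × 8 + 3, so there are 8 full weeks plus 3 extra days.
Each full week contributes 2 weekend days (Sat, Sun): 8 × 2 = 16.
The 3 extra days are Mon, Tue, Wed — none qualify.
Total: 16 + 0 = 16.

16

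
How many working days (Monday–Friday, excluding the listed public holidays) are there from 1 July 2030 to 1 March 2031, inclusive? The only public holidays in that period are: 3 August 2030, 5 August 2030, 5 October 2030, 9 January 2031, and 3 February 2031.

1 July 2030 is a Monday.
The range spans 244 days (inclusive of both endpoints).
244 = 7 × 34 + 6, so there are 34 full weeks plus 6 extra days.
Each full week contributes 5 weekdays (Mon–Fri): 34 × 5 = 170.
The 6 extra days are Monday, Tuesday, Wednesday, Thursday, Friday, Saturday — 5 of them qualify.
Total: 170 + 5 = 175.
Holidays: 3 August 2030 (Sat); 5 August 2030 (Mon); 5 October 2030 (Sat); 9 January 2031 (Thu); 3 February 2031 (Mon).
3 of the 5 holidays fall on weekdays; the rest are weekends and were already excluded.
Business days: 175 − 3 = 172.

172 working days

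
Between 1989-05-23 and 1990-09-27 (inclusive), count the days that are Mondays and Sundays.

140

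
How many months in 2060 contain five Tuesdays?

A month has five Tuesdays exactly when Tuesday falls within its first (length − 28) days.
Jan: 31 days, starts Thu → 5 of Thu, Fri, Sat
Feb: 29 days, starts Sun → 5 of Sun
Mar: 31 days, starts Mon → 5 of Mon, Tue, Wed ✓
Apr: 30 days, starts Thu → 5 of Thu, Fri
May: 31 days, starts Sat → 5 of Sat, Sun, Mon
Jun: 30 days, starts Tue → 5 of Tue, Wed ✓
Jul: 31 days, starts Thu → 5 of Thu, Fri, Sat
Aug: 31 days, starts Sun → 5 of Sun, Mon, Tue ✓
Sep: 30 days, starts Wed → 5 of Wed, Thu
Oct: 31 days, starts Fri → 5 of Fri, Sat, Sun
Nov: 30 days, starts Mon → 5 of Mon, Tue ✓
Dec: 31 days, starts Wed → 5 of Wed, Thu, Fri
Months with five Tuesdays: Mar, Jun, Aug, Nov.

4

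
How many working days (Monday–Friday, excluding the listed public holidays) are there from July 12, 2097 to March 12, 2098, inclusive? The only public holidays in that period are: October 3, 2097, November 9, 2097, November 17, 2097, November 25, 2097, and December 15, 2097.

172

July 12, 2097 is a Friday.
From July 12, 2097 to March 12, 2098 is 244 days inclusive.
244 = 7 × 34 + 6, so there are 34 full weeks plus 6 extra days.
Each full week contributes 5 weekdays (Mon–Fri): 34 × 5 = 170.
The 6 extra days are Fri, Sat, Sun, Mon, Tue, Wed — 4 of them qualify.
Total: 170 + 4 = 174.
Holidays: October 3, 2097 (Thu); November 9, 2097 (Sat); November 17, 2097 (Sun); November 25, 2097 (Mon); December 15, 2097 (Sun).
2 of the 5 holidays fall on weekdays; the rest are weekends and were already excluded.
Business days: 174 − 2 = 172.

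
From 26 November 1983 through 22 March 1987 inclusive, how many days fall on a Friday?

26 November 1983 is a Saturday.
That's 1213 days from start to end, counting both.
1213 = 7 × 173 + 2, so there are 173 full weeks plus 2 extra days.
Each full week contributes one Friday: 173 so far.
The 2 extra days are Sat, Sun — none qualify.
Total: 173 + 0 = 173.

173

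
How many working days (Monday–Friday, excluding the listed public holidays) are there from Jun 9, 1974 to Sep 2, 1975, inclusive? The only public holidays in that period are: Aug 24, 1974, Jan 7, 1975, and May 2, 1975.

Jun 9, 1974 is a Sunday.
The range spans 451 days (inclusive of both endpoints).
451 = 7 × 64 + 3, so there are 64 full weeks plus 3 extra days.
Each full week contributes 5 weekdays (Mon–Fri): 64 × 5 = 320.
The 3 extra days are Sun, Mon, Tue — 2 of them qualify.
Total: 320 + 2 = 322.
Holidays: Aug 24, 1974 (Sat); Jan 7, 1975 (Tue); May 2, 1975 (Fri).
2 of the 3 holidays fall on weekdays; the rest are weekends and were already excluded.
Business days: 322 − 2 = 320.

320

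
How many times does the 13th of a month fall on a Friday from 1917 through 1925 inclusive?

Friday-the-13ths by year:
1917: Apr, Jul
1918: Sep, Dec
1919: Jun
1920: Feb, Aug
1921: May
1922: Jan, Oct
1923: Apr, Jul
1924: Jun
1925: Feb, Mar, Nov

16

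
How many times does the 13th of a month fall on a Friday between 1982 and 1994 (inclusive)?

22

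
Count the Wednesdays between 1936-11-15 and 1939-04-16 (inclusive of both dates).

1936-11-15 is a Sunday.
From 1936-11-15 to 1939-04-16 is 883 days inclusive.
883 = 7 × 126 + 1, so there are 126 full weeks plus 1 extra day.
Each full week contributes one Wednesday: 126 so far.
The 1 extra day is Sun — none qualify.
Total: 126 + 0 = 126.

126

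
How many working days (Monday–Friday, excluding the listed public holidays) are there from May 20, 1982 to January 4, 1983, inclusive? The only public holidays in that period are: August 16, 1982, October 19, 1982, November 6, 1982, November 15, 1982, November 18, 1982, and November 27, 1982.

May 20, 1982 is a Thursday.
From May 20, 1982 to January 4, 1983 is 230 days inclusive.
230 = 7 × 32 + 6, so there are 32 full weeks plus 6 extra days.
Each full week contributes 5 weekdays (Mon–Fri): 32 × 5 = 160.
The 6 extra days are Thu, Fri, Sat, Sun, Mon, Tue — 4 of them qualify.
Total: 160 + 4 = 164.
Holidays: August 16, 1982 (Mon); October 19, 1982 (Tue); November 6, 1982 (Sat); November 15, 1982 (Mon); November 18, 1982 (Thu); November 27, 1982 (Sat).
4 of the 6 holidays fall on weekdays; the rest are weekends and were already excluded.
Business days: 164 − 4 = 160.

160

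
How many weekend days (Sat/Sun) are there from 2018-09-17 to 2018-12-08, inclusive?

23

2018-09-17 is a Monday.
The range spans 83 days (inclusive of both endpoints).
83 = 7 × 11 + 6, so there are 11 full weeks plus 6 extra days.
Each full week contributes 2 weekend days (Sat, Sun): 11 × 2 = 22.
The 6 extra days are Monday, Tuesday, Wednesday, Thursday, Friday, Saturday — 1 of them qualifies.
Total: 22 + 1 = 23.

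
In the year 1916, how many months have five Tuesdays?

A month has five Tuesdays exactly when Tuesday falls within its first (length − 28) days.
Jan: 31 days, starts Sat → 5 of Sat, Sun, Mon
Feb: 29 days, starts Tue → 5 of Tue ✓
Mar: 31 days, starts Wed → 5 of Wed, Thu, Fri
Apr: 30 days, starts Sat → 5 of Sat, Sun
May: 31 days, starts Mon → 5 of Mon, Tue, Wed ✓
Jun: 30 days, starts Thu → 5 of Thu, Fri
Jul: 31 days, starts Sat → 5 of Sat, Sun, Mon
Aug: 31 days, starts Tue → 5 of Tue, Wed, Thu ✓
Sep: 30 days, starts Fri → 5 of Fri, Sat
Oct: 31 days, starts Sun → 5 of Sun, Mon, Tue ✓
Nov: 30 days, starts Wed → 5 of Wed, Thu
Dec: 31 days, starts Fri → 5 of Fri, Sat, Sun
Months with five Tuesdays: Feb, May, Aug, Oct.

4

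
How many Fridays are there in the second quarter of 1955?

April 1, 1955 is a Friday.
The range spans 91 days (inclusive of both endpoints).
91 = 7 × 13, so the span is exactly 13 full weeks.
Each full week contributes one Friday: 13 so far.

13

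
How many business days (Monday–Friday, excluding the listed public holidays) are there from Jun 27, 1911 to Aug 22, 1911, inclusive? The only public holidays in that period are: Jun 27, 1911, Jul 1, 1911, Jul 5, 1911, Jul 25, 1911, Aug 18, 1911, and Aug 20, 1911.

37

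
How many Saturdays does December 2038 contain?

2038-12-01 is a Wednesday.
The range spans 31 days (inclusive of both endpoints).
31 = 7 × 4 + 3, so there are 4 full weeks plus 3 extra days.
Each full week contributes one Saturday: 4 so far.
The 3 extra days are Wed, Thu, Fri — none qualify.
Total: 4 + 0 = 4.

4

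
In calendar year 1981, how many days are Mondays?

52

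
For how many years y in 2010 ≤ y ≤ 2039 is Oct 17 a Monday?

Day of week of October 17 in each year:
2010: Sun, 2011: Mon ✓, 2012: Wed, 2013: Thu, 2014: Fri, 2015: Sat, 2016: Mon ✓, 2017: Tue, 2018: Wed, 2019: Thu, 2020: Sat, 2021: Sun, 2022: Mon ✓, 2023: Tue, 2024: Thu, 2025: Fri, 2026: Sat, 2027: Sun, 2028: Tue, 2029: Wed, 2030: Thu, 2031: Fri, 2032: Sun, 2033: Mon ✓, 2034: Tue, 2035: Wed, 2036: Fri, 2037: Sat, 2038: Sun, 2039: Mon ✓
Mondays: 2011, 2016, 2022, 2033, 2039.

5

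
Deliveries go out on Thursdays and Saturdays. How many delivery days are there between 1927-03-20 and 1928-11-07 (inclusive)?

170

1927-03-20 is a Sunday.
That's 599 days from start to end, counting both.
599 = 7 × 85 + 4, so there are 85 full weeks plus 4 extra days.
Each full week contributes 2 days from the set (Thu, Sat): 85 × 2 = 170.
The 4 extra days are Sun, Mon, Tue, Wed — none qualify.
Total: 170 + 0 = 170.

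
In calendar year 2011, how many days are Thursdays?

52

Jan 1, 2011 is a Saturday.
That's 365 days from start to end, counting both.
365 = 7 × 52 + 1, so there are 52 full weeks plus 1 extra day.
Each full week contributes one Thursday: 52 so far.
The 1 extra day is Sat — none qualify.
Total: 52 + 0 = 52.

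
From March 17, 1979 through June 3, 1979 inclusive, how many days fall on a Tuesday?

11

March 17, 1979 is a Saturday.
The range spans 79 days (inclusive of both endpoints).
79 = 7 × 11 + 2, so there are 11 full weeks plus 2 extra days.
Each full week contributes one Tuesday: 11 so far.
The 2 extra days are Saturday, Sunday — none qualify.
Total: 11 + 0 = 11.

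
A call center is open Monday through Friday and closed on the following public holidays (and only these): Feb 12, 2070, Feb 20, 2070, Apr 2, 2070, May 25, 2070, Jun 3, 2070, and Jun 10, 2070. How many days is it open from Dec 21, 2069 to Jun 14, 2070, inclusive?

120 business days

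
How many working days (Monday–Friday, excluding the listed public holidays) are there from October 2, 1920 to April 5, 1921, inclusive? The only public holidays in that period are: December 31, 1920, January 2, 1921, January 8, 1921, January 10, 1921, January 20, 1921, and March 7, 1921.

128 working days

October 2, 1920 is a Saturday.
From October 2, 1920 to April 5, 1921 is 186 days inclusive.
186 = 7 × 26 + 4, so there are 26 full weeks plus 4 extra days.
Each full week contributes 5 weekdays (Mon–Fri): 26 × 5 = 130.
The 4 extra days are Sat, Sun, Mon, Tue — 2 of them qualify.
Total: 130 + 2 = 132.
Holidays: December 31, 1920 (Fri); January 2, 1921 (Sun); January 8, 1921 (Sat); January 10, 1921 (Mon); January 20, 1921 (Thu); March 7, 1921 (Mon).
4 of the 6 holidays fall on weekdays; the rest are weekends and were already excluded.
Business days: 132 − 4 = 128.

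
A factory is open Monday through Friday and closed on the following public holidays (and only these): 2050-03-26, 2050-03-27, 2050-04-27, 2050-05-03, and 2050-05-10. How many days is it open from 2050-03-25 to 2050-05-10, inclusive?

30

2050-03-25 is a Friday.
That's 47 days from start to end, counting both.
47 = 7 × 6 + 5, so there are 6 full weeks plus 5 extra days.
Each full week contributes 5 weekdays (Mon–Fri): 6 × 5 = 30.
The 5 extra days are Friday, Saturday, Sunday, Monday, Tuesday — 3 of them qualify.
Total: 30 + 3 = 33.
Holidays: 2050-03-26 (Sat); 2050-03-27 (Sun); 2050-04-27 (Wed); 2050-05-03 (Tue); 2050-05-10 (Tue).
3 of the 5 holidays fall on weekdays; the rest are weekends and were already excluded.
Business days: 33 − 3 = 30.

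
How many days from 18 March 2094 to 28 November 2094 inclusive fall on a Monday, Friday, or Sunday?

110

18 March 2094 is a Thursday.
That's 256 days from start to end, counting both.
256 = 7 × 36 + 4, so there are 36 full weeks plus 4 extra days.
Each full week contributes 3 days from the set (Mon, Fri, Sun): 36 × 3 = 108.
The 4 extra days are Thu, Fri, Sat, Sun — 2 of them qualify.
Total: 108 + 2 = 110.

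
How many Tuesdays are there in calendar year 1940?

53

January 1, 1940 is a Monday.
The range spans 366 days (inclusive of both endpoints).
366 = 7 × 52 + 2, so there are 52 full weeks plus 2 extra days.
Each full week contributes one Tuesday: 52 so far.
The 2 extra days are Mon, Tue — 1 of them qualifies.
Total: 52 + 1 = 53.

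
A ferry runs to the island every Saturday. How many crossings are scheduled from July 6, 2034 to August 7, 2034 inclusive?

July 6, 2034 is a Thursday.
From July 6, 2034 to August 7, 2034 is 33 days inclusive.
33 = 7 × 4 + 5, so there are 4 full weeks plus 5 extra days.
Each full week contributes one Saturday: 4 so far.
The 5 extra days are Thu, Fri, Sat, Sun, Mon — 1 of them qualifies.
Total: 4 + 1 = 5.

5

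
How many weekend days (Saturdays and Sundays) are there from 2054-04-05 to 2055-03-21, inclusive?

101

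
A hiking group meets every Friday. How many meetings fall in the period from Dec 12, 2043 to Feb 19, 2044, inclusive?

10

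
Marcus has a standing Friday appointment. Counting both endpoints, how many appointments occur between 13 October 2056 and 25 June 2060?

194 Fridays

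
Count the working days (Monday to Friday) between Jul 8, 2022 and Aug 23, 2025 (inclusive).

Jul 8, 2022 is a Friday.
From Jul 8, 2022 to Aug 23, 2025 is 1143 days inclusive.
1143 = 7 × 163 + 2, so there are 163 full weeks plus 2 extra days.
Each full week contributes 5 weekdays (Mon–Fri): 163 × 5 = 815.
The 2 extra days are Friday, Saturday — 1 of them qualifies.
Total: 815 + 1 = 816.

816 weekdays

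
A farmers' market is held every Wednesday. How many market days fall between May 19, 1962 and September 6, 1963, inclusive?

68

May 19, 1962 is a Saturday.
From May 19, 1962 to September 6, 1963 is 476 days inclusive.
476 = 7 × 68, so the span is exactly 68 full weeks.
Each full week contributes one Wednesday: 68 so far.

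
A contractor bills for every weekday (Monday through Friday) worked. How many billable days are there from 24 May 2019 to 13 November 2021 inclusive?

24 May 2019 is a Friday.
The range spans 905 days (inclusive of both endpoints).
905 = 7 × 129 + 2, so there are 129 full weeks plus 2 extra days.
Each full week contributes 5 weekdays (Mon–Fri): 129 × 5 = 645.
The 2 extra days are Friday, Saturday — 1 of them qualifies.
Total: 645 + 1 = 646.

646 weekdays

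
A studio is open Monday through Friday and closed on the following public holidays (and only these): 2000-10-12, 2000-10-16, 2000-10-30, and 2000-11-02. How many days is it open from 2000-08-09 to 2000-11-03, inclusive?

2000-08-09 is a Wednesday.
The range spans 87 days (inclusive of both endpoints).
87 = 7 × 12 + 3, so there are 12 full weeks plus 3 extra days.
Each full week contributes 5 weekdays (Mon–Fri): 12 × 5 = 60.
The 3 extra days are Wednesday, Thursday, Friday — 3 of them qualify.
Total: 60 + 3 = 63.
Holidays: 2000-10-12 (Thu); 2000-10-16 (Mon); 2000-10-30 (Mon); 2000-11-02 (Thu).
All 4 holidays fall on weekdays, so subtract 4.
Business days: 63 − 4 = 59.

59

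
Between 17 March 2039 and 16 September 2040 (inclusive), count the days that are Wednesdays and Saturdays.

157

17 March 2039 is a Thursday.
The range spans 550 days (inclusive of both endpoints).
550 = 7 × 78 + 4, so there are 78 full weeks plus 4 extra days.
Each full week contributes 2 days from the set (Wed, Sat): 78 × 2 = 156.
The 4 extra days are Thu, Fri, Sat, Sun — 1 of them qualifies.
Total: 156 + 1 = 157.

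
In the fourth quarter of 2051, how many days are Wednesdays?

Oct 1, 2051 is a Sunday.
That's 92 days from start to end, counting both.
92 = 7 × 13 + 1, so there are 13 full weeks plus 1 extra day.
Each full week contributes one Wednesday: 13 so far.
The 1 extra day is Sun — none qualify.
Total: 13 + 0 = 13.

13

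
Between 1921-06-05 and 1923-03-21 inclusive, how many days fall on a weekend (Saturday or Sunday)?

187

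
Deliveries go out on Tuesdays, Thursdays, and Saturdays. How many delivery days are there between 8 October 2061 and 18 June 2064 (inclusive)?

422

8 October 2061 is a Saturday.
The range spans 985 days (inclusive of both endpoints).
985 = 7 × 140 + 5, so there are 140 full weeks plus 5 extra days.
Each full week contributes 3 days from the set (Tue, Thu, Sat): 140 × 3 = 420.
The 5 extra days are Sat, Sun, Mon, Tue, Wed — 2 of them qualify.
Total: 420 + 2 = 422.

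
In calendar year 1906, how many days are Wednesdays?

52

1 January 1906 is a Monday.
From 1 January 1906 to 31 December 1906 is 365 days inclusive.
365 = 7 × 52 + 1, so there are 52 full weeks plus 1 extra day.
Each full week contributes one Wednesday: 52 so far.
The 1 extra day is Mon — none qualify.
Total: 52 + 0 = 52.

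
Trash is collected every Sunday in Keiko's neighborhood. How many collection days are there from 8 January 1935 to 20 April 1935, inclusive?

14 Sundays

8 January 1935 is a Tuesday.
From 8 January 1935 to 20 April 1935 is 103 days inclusive.
103 = 7 × 14 + 5, so there are 14 full weeks plus 5 extra days.
Each full week contributes one Sunday: 14 so far.
The 5 extra days are Tuesday, Wednesday, Thursday, Friday, Saturday — none qualify.
Total: 14 + 0 = 14.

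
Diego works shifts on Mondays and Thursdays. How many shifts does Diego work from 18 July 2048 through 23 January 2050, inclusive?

158

18 July 2048 is a Saturday.
The range spans 555 days (inclusive of both endpoints).
555 = 7 × 79 + 2, so there are 79 full weeks plus 2 extra days.
Each full week contributes 2 days from the set (Mon, Thu): 79 × 2 = 158.
The 2 extra days are Sat, Sun — none qualify.
Total: 158 + 0 = 158.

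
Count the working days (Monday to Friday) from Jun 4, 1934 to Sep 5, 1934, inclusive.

Jun 4, 1934 is a Monday.
From Jun 4, 1934 to Sep 5, 1934 is 94 days inclusive.
94 = 7 × 13 + 3, so there are 13 full weeks plus 3 extra days.
Each full week contributes 5 weekdays (Mon–Fri): 13 × 5 = 65.
The 3 extra days are Monday, Tuesday, Wednesday — 3 of them qualify.
Total: 65 + 3 = 68.

68 weekdays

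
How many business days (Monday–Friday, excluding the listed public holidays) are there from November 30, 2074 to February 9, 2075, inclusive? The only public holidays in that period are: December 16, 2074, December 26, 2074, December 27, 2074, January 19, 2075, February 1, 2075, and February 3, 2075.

November 30, 2074 is a Friday.
The range spans 72 days (inclusive of both endpoints).
72 = 7 × 10 + 2, so there are 10 full weeks plus 2 extra days.
Each full week contributes 5 weekdays (Mon–Fri): 10 × 5 = 50.
The 2 extra days are Fri, Sat — 1 of them qualifies.
Total: 50 + 1 = 51.
Holidays: December 16, 2074 (Sun); December 26, 2074 (Wed); December 27, 2074 (Thu); January 19, 2075 (Sat); February 1, 2075 (Fri); February 3, 2075 (Sun).
3 of the 6 holidays fall on weekdays; the rest are weekends and were already excluded.
Business days: 51 − 3 = 48.

48 business days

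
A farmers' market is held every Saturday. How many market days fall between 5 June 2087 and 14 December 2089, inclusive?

132 Saturdays

5 June 2087 is a Thursday.
The range spans 924 days (inclusive of both endpoints).
924 = 7 × 132, so the span is exactly 132 full weeks.
Each full week contributes one Saturday: 132 so far.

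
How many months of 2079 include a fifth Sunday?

A month has five Sundays exactly when Sunday falls within its first (length − 28) days.
Jan: 31 days, starts Sun → 5 of Sun, Mon, Tue ✓
Feb: 28 days, starts Wed → 5 of (none)
Mar: 31 days, starts Wed → 5 of Wed, Thu, Fri
Apr: 30 days, starts Sat → 5 of Sat, Sun ✓
May: 31 days, starts Mon → 5 of Mon, Tue, Wed
Jun: 30 days, starts Thu → 5 of Thu, Fri
Jul: 31 days, starts Sat → 5 of Sat, Sun, Mon ✓
Aug: 31 days, starts Tue → 5 of Tue, Wed, Thu
Sep: 30 days, starts Fri → 5 of Fri, Sat
Oct: 31 days, starts Sun → 5 of Sun, Mon, Tue ✓
Nov: 30 days, starts Wed → 5 of Wed, Thu
Dec: 31 days, starts Fri → 5 of Fri, Sat, Sun ✓
Months with five Sundays: Jan, Apr, Jul, Oct, Dec.

5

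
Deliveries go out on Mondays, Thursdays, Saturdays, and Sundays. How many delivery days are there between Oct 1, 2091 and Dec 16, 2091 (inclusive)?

Oct 1, 2091 is a Monday.
That's 77 days from start to end, counting both.
77 = 7 × 11, so the span is exactly 11 full weeks.
Each full week contributes 4 days from the set (Mon, Thu, Sat, Sun): 11 × 4 = 44.
Total: 44.

44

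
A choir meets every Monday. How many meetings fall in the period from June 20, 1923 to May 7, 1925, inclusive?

June 20, 1923 is a Wednesday.
That's 688 days from start to end, counting both.
688 = 7 × 98 + 2, so there are 98 full weeks plus 2 extra days.
Each full week contributes one Monday: 98 so far.
The 2 extra days are Wednesday, Thursday — none qualify.
Total: 98 + 0 = 98.

98 Mondays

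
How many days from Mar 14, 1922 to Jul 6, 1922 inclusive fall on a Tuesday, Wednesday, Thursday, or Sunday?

Mar 14, 1922 is a Tuesday.
The range spans 115 days (inclusive of both endpoints).
115 = 7 × 16 + 3, so there are 16 full weeks plus 3 extra days.
Each full week contributes 4 days from the set (Tue, Wed, Thu, Sun): 16 × 4 = 64.
The 3 extra days are Tuesday, Wednesday, Thursday — 3 of them qualify.
Total: 64 + 3 = 67.

67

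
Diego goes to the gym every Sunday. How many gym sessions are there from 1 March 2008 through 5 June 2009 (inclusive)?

66

1 March 2008 is a Saturday.
That's 462 days from start to end, counting both.
462 = 7 × 66, so the span is exactly 66 full weeks.
Each full week contributes one Sunday: 66 so far.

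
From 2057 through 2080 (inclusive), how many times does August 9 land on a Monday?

Day of week of August 9 in each year:
2057: Thu, 2058: Fri, 2059: Sat, 2060: Mon ✓, 2061: Tue, 2062: Wed, 2063: Thu, 2064: Sat, 2065: Sun, 2066: Mon ✓, 2067: Tue, 2068: Thu, 2069: Fri, 2070: Sat, 2071: Sun, 2072: Tue, 2073: Wed, 2074: Thu, 2075: Fri, 2076: Sun, 2077: Mon ✓, 2078: Tue, 2079: Wed, 2080: Fri
Mondays: 2060, 2066, 2077.

3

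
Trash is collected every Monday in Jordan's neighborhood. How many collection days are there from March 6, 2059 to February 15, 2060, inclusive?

March 6, 2059 is a Thursday.
That's 347 days from start to end, counting both.
347 = 7 × 49 + 4, so there are 49 full weeks plus 4 extra days.
Each full week contributes one Monday: 49 so far.
The 4 extra days are Thursday, Friday, Saturday, Sunday — none qualify.
Total: 49 + 0 = 49.

49 Mondays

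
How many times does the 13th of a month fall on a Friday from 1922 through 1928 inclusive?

13

Friday-the-13ths by year:
1922: Jan, Oct
1923: Apr, Jul
1924: Jun
1925: Feb, Mar, Nov
1926: Aug
1927: May
1928: Jan, Apr, Jul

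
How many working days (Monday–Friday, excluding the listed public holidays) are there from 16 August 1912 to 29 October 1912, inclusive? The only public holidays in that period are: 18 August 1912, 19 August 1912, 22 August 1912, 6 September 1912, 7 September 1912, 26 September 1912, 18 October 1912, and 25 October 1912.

47

16 August 1912 is a Friday.
That's 75 days from start to end, counting both.
75 = 7 × 10 + 5, so there are 10 full weeks plus 5 extra days.
Each full week contributes 5 weekdays (Mon–Fri): 10 × 5 = 50.
The 5 extra days are Fri, Sat, Sun, Mon, Tue — 3 of them qualify.
Total: 50 + 3 = 53.
Holidays: 18 August 1912 (Sun); 19 August 1912 (Mon); 22 August 1912 (Thu); 6 September 1912 (Fri); 7 September 1912 (Sat); 26 September 1912 (Thu); 18 October 1912 (Fri); 25 October 1912 (Fri).
6 of the 8 holidays fall on weekdays; the rest are weekends and were already excluded.
Business days: 53 − 6 = 47.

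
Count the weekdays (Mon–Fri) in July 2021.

Jul 1, 2021 is a Thursday.
From Jul 1, 2021 to Jul 31, 2021 is 31 days inclusive.
31 = 7 × 4 + 3, so there are 4 full weeks plus 3 extra days.
Each full week contributes 5 weekdays (Mon–Fri): 4 × 5 = 20.
The 3 extra days are Thu, Fri, Sat — 2 of them qualify.
Total: 20 + 2 = 22.

22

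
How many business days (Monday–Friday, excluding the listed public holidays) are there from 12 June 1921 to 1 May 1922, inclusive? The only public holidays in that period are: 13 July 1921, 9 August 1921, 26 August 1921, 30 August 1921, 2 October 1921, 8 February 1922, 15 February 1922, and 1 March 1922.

224

12 June 1921 is a Sunday.
The range spans 324 days (inclusive of both endpoints).
324 = 7 × 46 + 2, so there are 46 full weeks plus 2 extra days.
Each full week contributes 5 weekdays (Mon–Fri): 46 × 5 = 230.
The 2 extra days are Sun, Mon — 1 of them qualifies.
Total: 230 + 1 = 231.
Holidays: 13 July 1921 (Wed); 9 August 1921 (Tue); 26 August 1921 (Fri); 30 August 1921 (Tue); 2 October 1921 (Sun); 8 February 1922 (Wed); 15 February 1922 (Wed); 1 March 1922 (Wed).
7 of the 8 holidays fall on weekdays; the rest are weekends and were already excluded.
Business days: 231 − 7 = 224.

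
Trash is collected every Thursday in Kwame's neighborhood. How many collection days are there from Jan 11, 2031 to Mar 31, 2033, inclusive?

Jan 11, 2031 is a Saturday.
From Jan 11, 2031 to Mar 31, 2033 is 811 days inclusive.
811 = 7 × 115 + 6, so there are 115 full weeks plus 6 extra days.
Each full week contributes one Thursday: 115 so far.
The 6 extra days are Saturday, Sunday, Monday, Tuesday, Wednesday, Thursday — 1 of them qualifies.
Total: 115 + 1 = 116.

116 Thursdays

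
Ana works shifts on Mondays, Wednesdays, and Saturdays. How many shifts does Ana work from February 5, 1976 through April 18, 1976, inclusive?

February 5, 1976 is a Thursday.
That's 74 days from start to end, counting both.
74 = 7 × 10 + 4, so there are 10 full weeks plus 4 extra days.
Each full week contributes 3 days from the set (Mon, Wed, Sat): 10 × 3 = 30.
The 4 extra days are Thursday, Friday, Saturday, Sunday — 1 of them qualifies.
Total: 30 + 1 = 31.

31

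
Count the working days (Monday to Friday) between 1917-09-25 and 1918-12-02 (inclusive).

310 weekdays

1917-09-25 is a Tuesday.
From 1917-09-25 to 1918-12-02 is 434 days inclusive.
434 = 7 × 62, so the span is exactly 62 full weeks.
Each full week contributes 5 weekdays (Mon–Fri): 62 × 5 = 310.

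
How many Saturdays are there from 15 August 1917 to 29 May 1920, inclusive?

15 August 1917 is a Wednesday.
The range spans 1019 days (inclusive of both endpoints).
1019 = 7 × 145 + 4, so there are 145 full weeks plus 4 extra days.
Each full week contributes one Saturday: 145 so far.
The 4 extra days are Wed, Thu, Fri, Sat — 1 of them qualifies.
Total: 145 + 1 = 146.

146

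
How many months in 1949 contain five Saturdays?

5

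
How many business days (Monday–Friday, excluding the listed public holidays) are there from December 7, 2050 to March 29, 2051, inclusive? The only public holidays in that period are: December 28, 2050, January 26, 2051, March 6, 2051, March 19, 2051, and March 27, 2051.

77

December 7, 2050 is a Wednesday.
That's 113 days from start to end, counting both.
113 = 7 × 16 + 1, so there are 16 full weeks plus 1 extra day.
Each full week contributes 5 weekdays (Mon–Fri): 16 × 5 = 80.
The 1 extra day is Wed — 1 of them qualifies.
Total: 80 + 1 = 81.
Holidays: December 28, 2050 (Wed); January 26, 2051 (Thu); March 6, 2051 (Mon); March 19, 2051 (Sun); March 27, 2051 (Mon).
4 of the 5 holidays fall on weekdays; the rest are weekends and were already excluded.
Business days: 81 − 4 = 77.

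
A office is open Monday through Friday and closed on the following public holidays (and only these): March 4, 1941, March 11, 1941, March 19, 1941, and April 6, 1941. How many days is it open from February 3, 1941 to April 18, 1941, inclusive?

52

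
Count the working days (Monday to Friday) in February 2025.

1 February 2025 is a Saturday.
That's 28 days from start to end, counting both.
28 = 7 × 4, so the span is exactly 4 full weeks.
Each full week contributes 5 weekdays (Mon–Fri): 4 × 5 = 20.

20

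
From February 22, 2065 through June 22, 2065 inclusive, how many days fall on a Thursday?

February 22, 2065 is a Sunday.
That's 121 days from start to end, counting both.
121 = 7 × 17 + 2, so there are 17 full weeks plus 2 extra days.
Each full week contributes one Thursday: 17 so far.
The 2 extra days are Sun, Mon — none qualify.
Total: 17 + 0 = 17.

17 Thursdays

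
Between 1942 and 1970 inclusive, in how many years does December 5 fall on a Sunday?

4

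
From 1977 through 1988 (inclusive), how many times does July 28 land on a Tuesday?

2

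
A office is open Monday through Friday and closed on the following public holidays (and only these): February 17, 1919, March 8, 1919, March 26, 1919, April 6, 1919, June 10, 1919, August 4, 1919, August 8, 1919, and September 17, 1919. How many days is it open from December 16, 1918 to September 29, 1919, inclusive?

December 16, 1918 is a Monday.
That's 288 days from start to end, counting both.
288 = 7 × 41 + 1, so there are 41 full weeks plus 1 extra day.
Each full week contributes 5 weekdays (Mon–Fri): 41 × 5 = 205.
The 1 extra day is Mon — 1 of them qualifies.
Total: 205 + 1 = 206.
Holidays: February 17, 1919 (Mon); March 8, 1919 (Sat); March 26, 1919 (Wed); April 6, 1919 (Sun); June 10, 1919 (Tue); August 4, 1919 (Mon); August 8, 1919 (Fri); September 17, 1919 (Wed).
6 of the 8 holidays fall on weekdays; the rest are weekends and were already excluded.
Business days: 206 − 6 = 200.

200 working days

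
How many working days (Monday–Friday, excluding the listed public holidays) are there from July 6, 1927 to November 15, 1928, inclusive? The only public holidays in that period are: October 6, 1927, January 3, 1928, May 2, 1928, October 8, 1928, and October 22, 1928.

July 6, 1927 is a Wednesday.
From July 6, 1927 to November 15, 1928 is 499 days inclusive.
499 = 7 × 71 + 2, so there are 71 full weeks plus 2 extra days.
Each full week contributes 5 weekdays (Mon–Fri): 71 × 5 = 355.
The 2 extra days are Wednesday, Thursday — 2 of them qualify.
Total: 355 + 2 = 357.
Holidays: October 6, 1927 (Thu); January 3, 1928 (Tue); May 2, 1928 (Wed); October 8, 1928 (Mon); October 22, 1928 (Mon).
All 5 holidays fall on weekdays, so subtract 5.
Business days: 357 − 5 = 352.

352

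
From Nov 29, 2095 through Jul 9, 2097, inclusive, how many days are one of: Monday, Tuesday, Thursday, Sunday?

337

Nov 29, 2095 is a Tuesday.
From Nov 29, 2095 to Jul 9, 2097 is 589 days inclusive.
589 = 7 × 84 + 1, so there are 84 full weeks plus 1 extra day.
Each full week contributes 4 days from the set (Mon, Tue, Thu, Sun): 84 × 4 = 336.
The 1 extra day is Tue — 1 of them qualifies.
Total: 336 + 1 = 337.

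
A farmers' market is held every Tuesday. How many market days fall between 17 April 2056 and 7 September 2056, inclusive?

17 April 2056 is a Monday.
That's 144 days from start to end, counting both.
144 = 7 × 20 + 4, so there are 20 full weeks plus 4 extra days.
Each full week contributes one Tuesday: 20 so far.
The 4 extra days are Mon, Tue, Wed, Thu — 1 of them qualifies.
Total: 20 + 1 = 21.

21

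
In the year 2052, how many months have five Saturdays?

4

A month has five Saturdays exactly when Saturday falls within its first (length − 28) days.
Jan: 31 days, starts Mon → 5 of Mon, Tue, Wed
Feb: 29 days, starts Thu → 5 of Thu
Mar: 31 days, starts Fri → 5 of Fri, Sat, Sun ✓
Apr: 30 days, starts Mon → 5 of Mon, Tue
May: 31 days, starts Wed → 5 of Wed, Thu, Fri
Jun: 30 days, starts Sat → 5 of Sat, Sun ✓
Jul: 31 days, starts Mon → 5 of Mon, Tue, Wed
Aug: 31 days, starts Thu → 5 of Thu, Fri, Sat ✓
Sep: 30 days, starts Sun → 5 of Sun, Mon
Oct: 31 days, starts Tue → 5 of Tue, Wed, Thu
Nov: 30 days, starts Fri → 5 of Fri, Sat ✓
Dec: 31 days, starts Sun → 5 of Sun, Mon, Tue
Months with five Saturdays: Mar, Jun, Aug, Nov.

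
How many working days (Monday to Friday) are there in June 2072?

22 weekdays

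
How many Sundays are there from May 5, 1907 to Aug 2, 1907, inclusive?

May 5, 1907 is a Sunday.
The range spans 90 days (inclusive of both endpoints).
90 = 7 × 12 + 6, so there are 12 full weeks plus 6 extra days.
Each full week contributes one Sunday: 12 so far.
The 6 extra days are Sunday, Monday, Tuesday, Wednesday, Thursday, Friday — 1 of them qualifies.
Total: 12 + 1 = 13.

13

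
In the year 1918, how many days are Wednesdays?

52

1 January 1918 is a Tuesday.
That's 365 days from start to end, counting both.
365 = 7 × 52 + 1, so there are 52 full weeks plus 1 extra day.
Each full week contributes one Wednesday: 52 so far.
The 1 extra day is Tuesday — none qualify.
Total: 52 + 0 = 52.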